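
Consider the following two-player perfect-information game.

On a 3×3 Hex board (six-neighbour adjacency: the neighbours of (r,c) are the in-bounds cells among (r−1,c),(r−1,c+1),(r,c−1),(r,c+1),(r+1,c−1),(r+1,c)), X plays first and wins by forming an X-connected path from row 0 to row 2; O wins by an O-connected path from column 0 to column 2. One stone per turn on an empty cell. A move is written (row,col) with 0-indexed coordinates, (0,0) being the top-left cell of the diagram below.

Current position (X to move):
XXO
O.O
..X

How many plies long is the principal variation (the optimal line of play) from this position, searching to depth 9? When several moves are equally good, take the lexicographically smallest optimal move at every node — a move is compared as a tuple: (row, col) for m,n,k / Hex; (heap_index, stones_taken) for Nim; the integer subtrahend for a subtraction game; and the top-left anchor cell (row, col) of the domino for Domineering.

PV length from [XXO/O.O/..X]: 3 plies

p1 X@[XXO/O.O/..X]: (1,1)[XXO/OXO/..X]+1* (2,0)[XXO/O.O/X.X]-1 (2,1)[XXO/O.O/.XX]-1
p2 O@[XXO/OXO/..X]: (2,0)[XXO/OXO/O.X]-1* (2,1)[XXO/OXO/.OX]-1
p3 X@[XXO/OXO/O.X]: (2,1)[XXO/OXO/OXX]+1*
p4 O@[XXO/OXO/OXX] terminal -1; root [XXO/O.O/..X] d9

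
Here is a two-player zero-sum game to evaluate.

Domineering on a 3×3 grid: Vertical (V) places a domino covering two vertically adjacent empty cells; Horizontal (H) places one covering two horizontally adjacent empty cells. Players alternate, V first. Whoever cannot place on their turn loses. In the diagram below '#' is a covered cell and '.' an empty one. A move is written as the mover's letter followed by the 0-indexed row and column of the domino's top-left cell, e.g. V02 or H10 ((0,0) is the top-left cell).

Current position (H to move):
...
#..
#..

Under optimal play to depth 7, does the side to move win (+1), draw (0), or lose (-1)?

p1 H@[.../#../#..]: H00[##./#../#..]-1 H01[.##/#../#..]-1 H11[.../###/#..]+1* H21[.../#../###]-1
p2 V@[.../###/#..] terminal -1; root [.../#../#..] d7

value(.../#../#.., H) = +1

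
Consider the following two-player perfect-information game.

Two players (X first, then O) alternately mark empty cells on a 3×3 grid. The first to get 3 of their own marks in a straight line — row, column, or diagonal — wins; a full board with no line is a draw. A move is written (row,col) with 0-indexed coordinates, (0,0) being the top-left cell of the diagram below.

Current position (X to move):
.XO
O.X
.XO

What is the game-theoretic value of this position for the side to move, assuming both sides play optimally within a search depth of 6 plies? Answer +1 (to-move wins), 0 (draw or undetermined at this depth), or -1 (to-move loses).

[.XO/O.X/.XO] X move#1: (0,0):+0/XXO/O.X/.XO, (1,1):+1/.XO/OXX/.XO*, (2,0):+0/.XO/O.X/XXO
[.XO/OXX/.XO] end (terminal -1, O#2); searched .XO/O.X/.XO to 6

value(.XO/O.X/.XO, X) = +1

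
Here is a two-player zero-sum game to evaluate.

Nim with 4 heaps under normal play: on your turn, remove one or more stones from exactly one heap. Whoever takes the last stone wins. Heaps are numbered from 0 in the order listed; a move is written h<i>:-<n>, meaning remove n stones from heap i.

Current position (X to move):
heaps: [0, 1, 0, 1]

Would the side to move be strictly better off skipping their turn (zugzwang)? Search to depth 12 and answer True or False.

p1 X@[(0,1,0,1)]: h1:-1[(0,0,0,1)]-1* h3:-1[(0,1,0,0)]-1
p2 O@[(0,0,0,1)]: h3:-1[(0,0,0,0)]+1*
p3 X@[(0,0,0,0)] terminal -1; root [(0,1,0,1)] d12
suppose X passes — search the same position with O to move:
pass> p1 O@[(0,1,0,1)]: h1:-1[(0,0,0,1)]-1* h3:-1[(0,1,0,0)]-1
pass> p2 X@[(0,0,0,1)]: h3:-1[(0,0,0,0)]+1*
pass> p3 O@[(0,0,0,0)] terminal -1; root [(0,1,0,1)] d12
for X: play -1, pass +1

zugzwang((0,1,0,1), X) = True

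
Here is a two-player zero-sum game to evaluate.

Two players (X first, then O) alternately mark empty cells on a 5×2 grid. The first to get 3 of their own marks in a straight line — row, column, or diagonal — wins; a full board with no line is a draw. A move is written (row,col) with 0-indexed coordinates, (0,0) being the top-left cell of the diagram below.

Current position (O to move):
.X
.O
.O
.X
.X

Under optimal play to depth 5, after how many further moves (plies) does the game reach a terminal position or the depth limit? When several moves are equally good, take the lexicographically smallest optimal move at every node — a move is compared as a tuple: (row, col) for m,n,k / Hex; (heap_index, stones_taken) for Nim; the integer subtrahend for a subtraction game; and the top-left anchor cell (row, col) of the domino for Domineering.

ply 1, O at .X/.O/.O/.X/.X | (0,0)=+0→OX/.O/.O/.X/.X*; (1,0)=+0→.X/OO/.O/.X/.X; (2,0)=+0→.X/.O/OO/.X/.X; (3,0)=+0→.X/.O/.O/OX/.X; (4,0)=+0→.X/.O/.O/.X/OX
ply 2, X at OX/.O/.O/.X/.X | (1,0)=+0→OX/XO/.O/.X/.X*; (2,0)=+0→OX/.O/XO/.X/.X; (3,0)=+0→OX/.O/.O/XX/.X; (4,0)=+0→OX/.O/.O/.X/XX
ply 3, O at OX/XO/.O/.X/.X | (2,0)=+0→OX/XO/OO/.X/.X*; (3,0)=+0→OX/XO/.O/OX/.X; (4,0)=+0→OX/XO/.O/.X/OX
ply 4, X at OX/XO/OO/.X/.X | (3,0)=+0→OX/XO/OO/XX/.X*; (4,0)=+0→OX/XO/OO/.X/XX
ply 5, O at OX/XO/OO/XX/.X | (4,0)=+0→OX/XO/OO/XX/OX*
ply 6: OX/XO/OO/XX/OX is terminal +0 (X); from .X/.O/.O/.X/.X depth 5

PV length from [.X/.O/.O/.X/.X]: 5 plies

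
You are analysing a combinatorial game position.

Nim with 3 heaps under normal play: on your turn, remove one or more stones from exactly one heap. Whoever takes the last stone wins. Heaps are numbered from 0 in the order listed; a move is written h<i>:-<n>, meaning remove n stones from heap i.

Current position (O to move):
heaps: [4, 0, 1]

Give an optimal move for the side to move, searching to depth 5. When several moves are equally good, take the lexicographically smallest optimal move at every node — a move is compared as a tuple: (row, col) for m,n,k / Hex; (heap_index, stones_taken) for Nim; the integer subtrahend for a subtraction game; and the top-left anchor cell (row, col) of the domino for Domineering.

O's best at [(4,0,1)]: h0:-3

[(4,0,1)] O move#1: h0:-1:-1/(3,0,1), h0:-2:-1/(2,0,1), h0:-3:+1/(1,0,1)*, h0:-4:-1/(0,0,1), h2:-1:-1/(4,0,0)
[(1,0,1)] X move#2: h0:-1:-1/(0,0,1)*, h2:-1:-1/(1,0,0)
[(0,0,1)] O move#3: h2:-1:+1/(0,0,0)*
[(0,0,0)] end (terminal -1, X#4); searched (4,0,1) to 5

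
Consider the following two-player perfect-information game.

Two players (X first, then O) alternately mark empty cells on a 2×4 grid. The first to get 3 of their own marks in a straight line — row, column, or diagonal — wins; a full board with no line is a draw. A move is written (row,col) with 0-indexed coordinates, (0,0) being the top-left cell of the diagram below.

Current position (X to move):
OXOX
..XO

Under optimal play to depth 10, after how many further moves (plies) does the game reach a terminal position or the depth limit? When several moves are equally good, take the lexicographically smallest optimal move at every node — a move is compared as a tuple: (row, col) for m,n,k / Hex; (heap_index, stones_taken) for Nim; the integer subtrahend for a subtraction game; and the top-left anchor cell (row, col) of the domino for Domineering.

p1 X@[OXOX/..XO]: (1,0)[OXOX/X.XO]+0* (1,1)[OXOX/.XXO]+0
p2 O@[OXOX/X.XO]: (1,1)[OXOX/XOXO]+0*
p3 X@[OXOX/XOXO] terminal +0; root [OXOX/..XO] d10

PV length from [OXOX/..XO]: 2 plies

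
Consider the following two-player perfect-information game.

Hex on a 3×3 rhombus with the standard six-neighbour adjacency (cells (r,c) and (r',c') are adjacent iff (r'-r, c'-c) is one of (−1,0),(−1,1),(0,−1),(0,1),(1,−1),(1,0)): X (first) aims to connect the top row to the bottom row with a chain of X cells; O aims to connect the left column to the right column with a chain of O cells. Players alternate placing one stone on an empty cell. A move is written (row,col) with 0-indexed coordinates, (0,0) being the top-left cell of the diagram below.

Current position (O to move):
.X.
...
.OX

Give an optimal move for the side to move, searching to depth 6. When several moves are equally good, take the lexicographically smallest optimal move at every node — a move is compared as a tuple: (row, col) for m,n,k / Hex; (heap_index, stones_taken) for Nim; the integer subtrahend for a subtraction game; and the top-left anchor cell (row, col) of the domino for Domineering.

[.X./.../.OX] O move#1: (0,0):-1/OX./.../.OX, (0,2):-1/.XO/.../.OX, (1,0):-1/.X./O../.OX, (1,1):+1/.X./.O./.OX*, (1,2):-1/.X./..O/.OX, (2,0):-1/.X./.../OOX
[.X./.O./.OX] X move#2: (0,0):-1/XX./.O./.OX*, (0,2):-1/.XX/.O./.OX, (1,0):-1/.X./XO./.OX, (1,2):-1/.X./.OX/.OX, (2,0):-1/.X./.O./XOX
[XX./.O./.OX] O move#3: (0,2):+1/XXO/.O./.OX*, (1,0):+1/XX./OO./.OX, (1,2):+1/XX./.OO/.OX, (2,0):+1/XX./.O./OOX
[XXO/.O./.OX] X move#4: (1,0):-1/XXO/XO./.OX*, (1,2):-1/XXO/.OX/.OX, (2,0):-1/XXO/.O./XOX
[XXO/XO./.OX] O move#5: (1,2):-1/XXO/XOO/.OX, (2,0):+1/XXO/XO./OOX*
[XXO/XO./OOX] end (terminal -1, X#6); searched .X./.../.OX to 6

O's best at [.X./.../.OX]: (1,1)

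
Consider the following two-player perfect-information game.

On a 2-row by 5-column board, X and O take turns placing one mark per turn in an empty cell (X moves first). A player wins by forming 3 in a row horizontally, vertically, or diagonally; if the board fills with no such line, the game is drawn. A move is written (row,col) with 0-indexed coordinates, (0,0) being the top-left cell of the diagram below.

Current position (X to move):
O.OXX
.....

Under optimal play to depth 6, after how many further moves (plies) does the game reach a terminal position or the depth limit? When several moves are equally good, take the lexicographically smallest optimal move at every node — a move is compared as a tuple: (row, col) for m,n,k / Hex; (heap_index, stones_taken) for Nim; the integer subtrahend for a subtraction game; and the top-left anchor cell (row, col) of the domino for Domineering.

[O.OXX/.....] X move#1: (0,1):+0/OXOXX/.....*, (1,0):-1/O.OXX/X...., (1,1):-1/O.OXX/.X..., (1,2):-1/O.OXX/..X.., (1,3):-1/O.OXX/...X., (1,4):-1/O.OXX/....X
[OXOXX/.....] O move#2: (1,0):+0/OXOXX/O....*, (1,1):+0/OXOXX/.O..., (1,2):+0/OXOXX/..O.., (1,3):+0/OXOXX/...O., (1,4):+0/OXOXX/....O
[OXOXX/O....] X move#3: (1,1):+0/OXOXX/OX...*, (1,2):+0/OXOXX/O.X.., (1,3):+0/OXOXX/O..X., (1,4):+0/OXOXX/O...X
[OXOXX/OX...] O move#4: (1,2):+0/OXOXX/OXO..*, (1,3):+0/OXOXX/OX.O., (1,4):+0/OXOXX/OX..O
[OXOXX/OXO..] X move#5: (1,3):+0/OXOXX/OXOX.*, (1,4):+0/OXOXX/OXO.X
[OXOXX/OXOX.] O move#6: (1,4):+0/OXOXX/OXOXO*
[OXOXX/OXOXO] end (terminal +0, X#7); searched O.OXX/..... to 6

PV length from [O.OXX/.....]: 6 plies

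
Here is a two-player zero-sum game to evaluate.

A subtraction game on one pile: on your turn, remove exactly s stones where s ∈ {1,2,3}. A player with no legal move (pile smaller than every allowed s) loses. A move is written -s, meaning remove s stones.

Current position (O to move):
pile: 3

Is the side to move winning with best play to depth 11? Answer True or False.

ply 1, O at 3 | -1=-1→2; -2=-1→1; -3=+1→0*
ply 2: 0 is terminal -1 (X); from 3 depth 11

O winning at [3]: True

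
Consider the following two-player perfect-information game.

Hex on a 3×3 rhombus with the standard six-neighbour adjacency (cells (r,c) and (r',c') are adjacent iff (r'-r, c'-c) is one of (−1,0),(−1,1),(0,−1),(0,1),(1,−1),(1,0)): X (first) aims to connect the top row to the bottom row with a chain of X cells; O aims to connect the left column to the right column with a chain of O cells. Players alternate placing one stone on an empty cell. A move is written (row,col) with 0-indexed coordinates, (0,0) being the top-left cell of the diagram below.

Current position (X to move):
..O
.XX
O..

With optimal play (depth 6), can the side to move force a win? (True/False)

X winning at [..O/.XX/O..]: True

p1 X@[..O/.XX/O..]: (0,0)[X.O/.XX/O..]+1* (0,1)[.XO/.XX/O..]+1 (1,0)[..O/XXX/O..]+1 (2,1)[..O/.XX/OX.]-1 (2,2)[..O/.XX/O.X]-1
p2 O@[X.O/.XX/O..]: (0,1)[XOO/.XX/O..]-1* (1,0)[X.O/OXX/O..]-1 (2,1)[X.O/.XX/OO.]-1 (2,2)[X.O/.XX/O.O]-1
p3 X@[XOO/.XX/O..]: (1,0)[XOO/XXX/O..]+1* (2,1)[XOO/.XX/OX.]-1 (2,2)[XOO/.XX/O.X]-1
p4 O@[XOO/XXX/O..]: (2,1)[XOO/XXX/OO.]-1* (2,2)[XOO/XXX/O.O]-1
p5 X@[XOO/XXX/OO.]: (2,2)[XOO/XXX/OOX]+1*
p6 O@[XOO/XXX/OOX] terminal -1; root [..O/.XX/O..] d6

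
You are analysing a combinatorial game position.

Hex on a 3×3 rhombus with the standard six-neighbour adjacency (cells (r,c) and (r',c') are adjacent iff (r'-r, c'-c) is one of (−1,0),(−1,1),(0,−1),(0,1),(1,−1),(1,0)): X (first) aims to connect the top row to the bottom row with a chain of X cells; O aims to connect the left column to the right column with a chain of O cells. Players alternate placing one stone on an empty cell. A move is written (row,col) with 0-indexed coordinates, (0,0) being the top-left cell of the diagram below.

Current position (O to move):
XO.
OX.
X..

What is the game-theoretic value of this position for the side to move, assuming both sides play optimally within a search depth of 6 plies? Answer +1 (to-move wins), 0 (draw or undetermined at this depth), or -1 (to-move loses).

value(XO./OX./X.., O) = +1

ply 1, O at XO./OX./X.. | (0,2)=+1→XOO/OX./X..*; (1,2)=-1→XO./OXO/X..; (2,1)=-1→XO./OX./XO.; (2,2)=-1→XO./OX./X.O
ply 2: XOO/OX./X.. is terminal -1 (X); from XO./OX./X.. depth 6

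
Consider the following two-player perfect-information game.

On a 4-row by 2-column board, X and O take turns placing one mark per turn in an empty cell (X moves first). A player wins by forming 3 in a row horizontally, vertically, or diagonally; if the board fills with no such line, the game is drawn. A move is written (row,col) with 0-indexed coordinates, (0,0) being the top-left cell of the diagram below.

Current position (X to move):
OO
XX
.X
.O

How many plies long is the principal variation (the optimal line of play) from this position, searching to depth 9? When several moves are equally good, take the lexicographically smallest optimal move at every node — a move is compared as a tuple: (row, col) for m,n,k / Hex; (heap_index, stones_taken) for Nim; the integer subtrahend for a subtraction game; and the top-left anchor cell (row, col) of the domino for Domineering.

[OO/XX/.X/.O] X move#1: (2,0):+0/OO/XX/XX/.O*, (3,0):+0/OO/XX/.X/XO
[OO/XX/XX/.O] O move#2: (3,0):+0/OO/XX/XX/OO*
[OO/XX/XX/OO] end (terminal +0, X#3); searched OO/XX/.X/.O to 9

PV length from [OO/XX/.X/.O]: 2 plies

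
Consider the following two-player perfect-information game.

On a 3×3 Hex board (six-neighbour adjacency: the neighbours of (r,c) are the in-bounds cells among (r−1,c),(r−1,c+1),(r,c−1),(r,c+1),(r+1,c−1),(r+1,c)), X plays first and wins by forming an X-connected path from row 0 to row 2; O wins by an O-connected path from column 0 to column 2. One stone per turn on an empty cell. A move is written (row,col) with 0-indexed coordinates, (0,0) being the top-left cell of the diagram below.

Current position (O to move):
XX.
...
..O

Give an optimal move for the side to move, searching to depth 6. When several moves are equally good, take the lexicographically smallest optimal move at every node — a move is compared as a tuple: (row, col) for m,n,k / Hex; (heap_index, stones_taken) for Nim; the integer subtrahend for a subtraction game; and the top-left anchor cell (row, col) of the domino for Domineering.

O's best at [XX./.../..O]: (1,1)

[XX./.../..O] O move#1: (0,2):-1/XXO/.../..O, (1,0):-1/XX./O../..O, (1,1):+1/XX./.O./..O*, (1,2):-1/XX./..O/..O, (2,0):+1/XX./.../O.O, (2,1):-1/XX./.../.OO
[XX./.O./..O] X move#2: (0,2):-1/XXX/.O./..O*, (1,0):-1/XX./XO./..O, (1,2):-1/XX./.OX/..O, (2,0):-1/XX./.O./X.O, (2,1):-1/XX./.O./.XO
[XXX/.O./..O] O move#3: (1,0):+1/XXX/OO./..O*, (1,2):+1/XXX/.OO/..O, (2,0):+1/XXX/.O./O.O, (2,1):+1/XXX/.O./.OO
[XXX/OO./..O] X move#4: (1,2):-1/XXX/OOX/..O*, (2,0):-1/XXX/OO./X.O, (2,1):-1/XXX/OO./.XO
[XXX/OOX/..O] O move#5: (2,0):-1/XXX/OOX/O.O, (2,1):+1/XXX/OOX/.OO*
[XXX/OOX/.OO] end (terminal -1, X#6); searched XX./.../..O to 6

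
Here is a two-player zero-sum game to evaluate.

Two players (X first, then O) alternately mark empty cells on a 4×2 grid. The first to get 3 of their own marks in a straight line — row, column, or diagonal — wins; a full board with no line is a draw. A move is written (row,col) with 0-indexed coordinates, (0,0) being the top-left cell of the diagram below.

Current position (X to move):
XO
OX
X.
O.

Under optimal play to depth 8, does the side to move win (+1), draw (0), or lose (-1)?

value(XO/OX/X./O., X) = 0

[XO/OX/X./O.] X move#1: (2,1):+0/XO/OX/XX/O.*, (3,1):+0/XO/OX/X./OX
[XO/OX/XX/O.] O move#2: (3,1):+0/XO/OX/XX/OO*
[XO/OX/XX/OO] end (terminal +0, X#3); searched XO/OX/X./O. to 8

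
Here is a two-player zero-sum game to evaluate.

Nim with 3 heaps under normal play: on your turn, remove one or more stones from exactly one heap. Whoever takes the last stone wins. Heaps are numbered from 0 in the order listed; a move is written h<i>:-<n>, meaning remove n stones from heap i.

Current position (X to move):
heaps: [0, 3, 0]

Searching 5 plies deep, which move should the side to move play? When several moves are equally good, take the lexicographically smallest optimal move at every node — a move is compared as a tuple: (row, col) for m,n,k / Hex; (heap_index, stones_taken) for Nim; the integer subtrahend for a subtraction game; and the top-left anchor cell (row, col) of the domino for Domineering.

X's best at [(0,3,0)]: h1:-3

[(0,3,0)] X move#1: h1:-1:-1/(0,2,0), h1:-2:-1/(0,1,0), h1:-3:+1/(0,0,0)*
[(0,0,0)] end (terminal -1, O#2); searched (0,3,0) to 5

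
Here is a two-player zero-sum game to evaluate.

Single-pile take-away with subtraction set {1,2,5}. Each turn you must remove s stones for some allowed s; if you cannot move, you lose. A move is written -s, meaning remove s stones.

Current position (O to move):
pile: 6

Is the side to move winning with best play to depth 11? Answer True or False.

O winning at [6]: False

ply 1, O at 6 | -1=-1→5*; -2=-1→4; -5=-1→1
ply 2, X at 5 | -1=-1→4; -2=+1→3*; -5=+1→0
ply 3, O at 3 | -1=-1→2*; -2=-1→1
ply 4, X at 2 | -1=-1→1; -2=+1→0*
ply 5: 0 is terminal -1 (O); from 6 depth 11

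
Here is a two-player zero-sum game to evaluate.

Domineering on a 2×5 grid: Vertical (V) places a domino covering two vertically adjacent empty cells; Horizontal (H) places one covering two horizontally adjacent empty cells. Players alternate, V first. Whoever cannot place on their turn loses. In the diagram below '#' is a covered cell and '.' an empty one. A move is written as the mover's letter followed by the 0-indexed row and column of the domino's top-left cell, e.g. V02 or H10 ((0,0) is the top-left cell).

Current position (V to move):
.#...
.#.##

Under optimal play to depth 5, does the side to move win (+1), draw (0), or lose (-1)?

ply 1, V at .#.../.#.## | V00=-1→##.../##.##; V02=+1→.##../.####*
ply 2, H at .##../.#### | H03=-1→.####/.####*
ply 3, V at .####/.#### | V00=+1→#####/#####*
ply 4: #####/##### is terminal -1 (H); from .#.../.#.## depth 5

value(.#.../.#.##, V) = +1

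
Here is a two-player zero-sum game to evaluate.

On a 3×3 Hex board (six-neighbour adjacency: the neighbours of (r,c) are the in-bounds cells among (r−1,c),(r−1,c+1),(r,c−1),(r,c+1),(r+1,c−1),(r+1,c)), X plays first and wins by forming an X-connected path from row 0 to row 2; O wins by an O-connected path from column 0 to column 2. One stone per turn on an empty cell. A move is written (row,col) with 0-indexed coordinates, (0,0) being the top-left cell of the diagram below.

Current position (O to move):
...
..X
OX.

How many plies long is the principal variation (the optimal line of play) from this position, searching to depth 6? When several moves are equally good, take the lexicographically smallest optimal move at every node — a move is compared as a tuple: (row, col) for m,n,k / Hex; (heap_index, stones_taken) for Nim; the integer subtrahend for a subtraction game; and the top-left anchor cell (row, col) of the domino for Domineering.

PV length from [.../..X/OX.]: 5 plies

[.../..X/OX.] O move#1: (0,0):-1/O../..X/OX., (0,1):-1/.O./..X/OX., (0,2):+1/..O/..X/OX.*, (1,0):-1/.../O.X/OX., (1,1):-1/.../.OX/OX., (2,2):-1/.../..X/OXO
[..O/..X/OX.] X move#2: (0,0):-1/X.O/..X/OX.*, (0,1):-1/.XO/..X/OX., (1,0):-1/..O/X.X/OX., (1,1):-1/..O/.XX/OX., (2,2):-1/..O/..X/OXX
[X.O/..X/OX.] O move#3: (0,1):+1/XOO/..X/OX.*, (1,0):+1/X.O/O.X/OX., (1,1):+1/X.O/.OX/OX., (2,2):-1/X.O/..X/OXO
[XOO/..X/OX.] X move#4: (1,0):-1/XOO/X.X/OX.*, (1,1):-1/XOO/.XX/OX., (2,2):-1/XOO/..X/OXX
[XOO/X.X/OX.] O move#5: (1,1):+1/XOO/XOX/OX.*, (2,2):-1/XOO/X.X/OXO
[XOO/XOX/OX.] end (terminal -1, X#6); searched .../..X/OX. to 6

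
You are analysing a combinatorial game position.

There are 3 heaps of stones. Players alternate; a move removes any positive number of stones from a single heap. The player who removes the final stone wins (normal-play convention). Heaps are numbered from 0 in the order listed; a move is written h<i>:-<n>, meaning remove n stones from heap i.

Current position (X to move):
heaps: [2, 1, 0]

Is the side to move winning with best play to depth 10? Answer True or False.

X winning at [(2,1,0)]: True

ply 1, X at (2,1,0) | h0:-1=+1→(1,1,0)*; h0:-2=-1→(0,1,0); h1:-1=-1→(2,0,0)
ply 2, O at (1,1,0) | h0:-1=-1→(0,1,0)*; h1:-1=-1→(1,0,0)
ply 3, X at (0,1,0) | h1:-1=+1→(0,0,0)*
ply 4: (0,0,0) is terminal -1 (O); from (2,1,0) depth 10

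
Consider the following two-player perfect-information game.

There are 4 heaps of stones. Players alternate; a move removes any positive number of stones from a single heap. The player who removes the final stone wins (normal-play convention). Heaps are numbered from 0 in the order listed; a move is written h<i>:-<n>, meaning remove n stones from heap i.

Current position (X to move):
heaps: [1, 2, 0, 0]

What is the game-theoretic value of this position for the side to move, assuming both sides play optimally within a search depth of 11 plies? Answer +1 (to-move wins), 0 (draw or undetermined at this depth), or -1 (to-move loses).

p1 X@[(1,2,0,0)]: h0:-1[(0,2,0,0)]-1 h1:-1[(1,1,0,0)]+1* h1:-2[(1,0,0,0)]-1
p2 O@[(1,1,0,0)]: h0:-1[(0,1,0,0)]-1* h1:-1[(1,0,0,0)]-1
p3 X@[(0,1,0,0)]: h1:-1[(0,0,0,0)]+1*
p4 O@[(0,0,0,0)] terminal -1; root [(1,2,0,0)] d11

value((1,2,0,0), X) = +1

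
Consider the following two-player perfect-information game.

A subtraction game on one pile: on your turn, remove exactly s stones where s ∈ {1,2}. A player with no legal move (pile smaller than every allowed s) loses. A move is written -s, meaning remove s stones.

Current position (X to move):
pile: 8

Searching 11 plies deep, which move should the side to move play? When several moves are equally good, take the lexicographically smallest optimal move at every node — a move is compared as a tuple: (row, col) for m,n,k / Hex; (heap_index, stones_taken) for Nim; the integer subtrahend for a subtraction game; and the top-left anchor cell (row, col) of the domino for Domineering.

X's best at [8]: -2

[8] X move#1: -1:-1/7, -2:+1/6*
[6] O move#2: -1:-1/5*, -2:-1/4
[5] X move#3: -1:-1/4, -2:+1/3*
[3] O move#4: -1:-1/2*, -2:-1/1
[2] X move#5: -1:-1/1, -2:+1/0*
[0] end (terminal -1, O#6); searched 8 to 11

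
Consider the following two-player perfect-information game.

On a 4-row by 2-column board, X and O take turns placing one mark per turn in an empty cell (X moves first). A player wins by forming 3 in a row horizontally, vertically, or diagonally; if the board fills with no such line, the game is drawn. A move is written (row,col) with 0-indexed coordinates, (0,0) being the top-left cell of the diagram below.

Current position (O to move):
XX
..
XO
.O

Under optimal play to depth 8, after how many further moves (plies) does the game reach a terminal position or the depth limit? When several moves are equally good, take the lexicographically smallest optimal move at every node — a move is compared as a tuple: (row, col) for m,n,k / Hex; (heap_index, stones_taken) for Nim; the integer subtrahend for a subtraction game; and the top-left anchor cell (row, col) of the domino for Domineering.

ply 1, O at XX/../XO/.O | (1,0)=+0→XX/O./XO/.O; (1,1)=+1→XX/.O/XO/.O*; (3,0)=-1→XX/../XO/OO
ply 2: XX/.O/XO/.O is terminal -1 (X); from XX/../XO/.O depth 8

PV length from [XX/../XO/.O]: 1 ply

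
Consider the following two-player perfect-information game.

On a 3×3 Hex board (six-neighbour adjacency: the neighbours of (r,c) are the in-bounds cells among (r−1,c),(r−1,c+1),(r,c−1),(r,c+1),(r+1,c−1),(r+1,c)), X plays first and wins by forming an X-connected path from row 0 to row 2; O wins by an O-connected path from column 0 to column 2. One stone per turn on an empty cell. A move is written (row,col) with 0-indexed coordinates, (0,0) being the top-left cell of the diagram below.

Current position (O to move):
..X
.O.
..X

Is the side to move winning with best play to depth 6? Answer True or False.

p1 O@[..X/.O./..X]: (0,0)[O.X/.O./..X]-1 (0,1)[.OX/.O./..X]-1 (1,0)[..X/OO./..X]-1 (1,2)[..X/.OO/..X]+1* (2,0)[..X/.O./O.X]-1 (2,1)[..X/.O./.OX]-1
p2 X@[..X/.OO/..X]: (0,0)[X.X/.OO/..X]-1* (0,1)[.XX/.OO/..X]-1 (1,0)[..X/XOO/..X]-1 (2,0)[..X/.OO/X.X]-1 (2,1)[..X/.OO/.XX]-1
p3 O@[X.X/.OO/..X]: (0,1)[XOX/.OO/..X]+1* (1,0)[X.X/OOO/..X]+1 (2,0)[X.X/.OO/O.X]+1 (2,1)[X.X/.OO/.OX]+1
p4 X@[XOX/.OO/..X]: (1,0)[XOX/XOO/..X]-1* (2,0)[XOX/.OO/X.X]-1 (2,1)[XOX/.OO/.XX]-1
p5 O@[XOX/XOO/..X]: (2,0)[XOX/XOO/O.X]+1* (2,1)[XOX/XOO/.OX]-1
p6 X@[XOX/XOO/O.X] terminal -1; root [..X/.O./..X] d6

O winning at [..X/.O./..X]: True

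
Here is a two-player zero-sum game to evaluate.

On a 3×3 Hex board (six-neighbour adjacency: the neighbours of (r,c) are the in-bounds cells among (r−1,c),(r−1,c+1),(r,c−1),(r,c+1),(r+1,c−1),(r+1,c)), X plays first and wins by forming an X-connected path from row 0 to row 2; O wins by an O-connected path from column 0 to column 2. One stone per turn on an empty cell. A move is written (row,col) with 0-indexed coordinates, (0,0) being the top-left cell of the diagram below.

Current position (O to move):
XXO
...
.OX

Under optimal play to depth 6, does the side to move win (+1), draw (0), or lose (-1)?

value(XXO/.../.OX, O) = +1

[XXO/.../.OX] O move#1: (1,0):-1/XXO/O../.OX, (1,1):+1/XXO/.O./.OX*, (1,2):-1/XXO/..O/.OX, (2,0):+1/XXO/.../OOX
[XXO/.O./.OX] X move#2: (1,0):-1/XXO/XO./.OX*, (1,2):-1/XXO/.OX/.OX, (2,0):-1/XXO/.O./XOX
[XXO/XO./.OX] O move#3: (1,2):-1/XXO/XOO/.OX, (2,0):+1/XXO/XO./OOX*
[XXO/XO./OOX] end (terminal -1, X#4); searched XXO/.../.OX to 6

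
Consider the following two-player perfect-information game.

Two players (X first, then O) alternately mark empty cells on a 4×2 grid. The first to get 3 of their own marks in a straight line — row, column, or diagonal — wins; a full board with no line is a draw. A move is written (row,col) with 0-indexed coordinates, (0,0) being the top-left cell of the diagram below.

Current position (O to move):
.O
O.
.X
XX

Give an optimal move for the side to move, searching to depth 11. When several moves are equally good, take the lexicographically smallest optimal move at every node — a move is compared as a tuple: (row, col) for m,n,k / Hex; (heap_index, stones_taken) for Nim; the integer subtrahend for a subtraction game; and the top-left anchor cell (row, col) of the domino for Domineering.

O's best at [.O/O./.X/XX]: (1,1)

ply 1, O at .O/O./.X/XX | (0,0)=-1→OO/O./.X/XX; (1,1)=+0→.O/OO/.X/XX*; (2,0)=-1→.O/O./OX/XX
ply 2, X at .O/OO/.X/XX | (0,0)=+0→XO/OO/.X/XX*; (2,0)=+0→.O/OO/XX/XX
ply 3, O at XO/OO/.X/XX | (2,0)=+0→XO/OO/OX/XX*
ply 4: XO/OO/OX/XX is terminal +0 (X); from .O/O./.X/XX depth 11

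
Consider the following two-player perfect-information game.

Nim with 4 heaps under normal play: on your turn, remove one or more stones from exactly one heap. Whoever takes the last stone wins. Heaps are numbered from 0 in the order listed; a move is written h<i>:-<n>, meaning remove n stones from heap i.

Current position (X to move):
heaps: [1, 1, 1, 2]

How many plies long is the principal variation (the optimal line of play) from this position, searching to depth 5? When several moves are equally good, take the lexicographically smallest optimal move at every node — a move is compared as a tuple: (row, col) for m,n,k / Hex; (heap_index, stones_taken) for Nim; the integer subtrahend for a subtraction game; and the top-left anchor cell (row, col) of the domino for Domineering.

PV length from [(1,1,1,2)]: 5 plies

[(1,1,1,2)] X move#1: h0:-1:-1/(0,1,1,2), h1:-1:-1/(1,0,1,2), h2:-1:-1/(1,1,0,2), h3:-1:+1/(1,1,1,1)*, h3:-2:-1/(1,1,1,0)
[(1,1,1,1)] O move#2: h0:-1:-1/(0,1,1,1)*, h1:-1:-1/(1,0,1,1), h2:-1:-1/(1,1,0,1), h3:-1:-1/(1,1,1,0)
[(0,1,1,1)] X move#3: h1:-1:+1/(0,0,1,1)*, h2:-1:+1/(0,1,0,1), h3:-1:+1/(0,1,1,0)
[(0,0,1,1)] O move#4: h2:-1:-1/(0,0,0,1)*, h3:-1:-1/(0,0,1,0)
[(0,0,0,1)] X move#5: h3:-1:+1/(0,0,0,0)*
[(0,0,0,0)] end (terminal -1, O#6); searched (1,1,1,2) to 5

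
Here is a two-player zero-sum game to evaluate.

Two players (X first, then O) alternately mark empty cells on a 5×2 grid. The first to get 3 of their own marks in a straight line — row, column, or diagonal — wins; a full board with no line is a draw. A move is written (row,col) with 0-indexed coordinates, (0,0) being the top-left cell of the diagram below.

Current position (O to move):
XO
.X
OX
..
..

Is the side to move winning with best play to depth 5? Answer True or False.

O winning at [XO/.X/OX/../..]: False

p1 O@[XO/.X/OX/../..]: (1,0)[XO/OX/OX/../..]-1 (3,0)[XO/.X/OX/O./..]-1 (3,1)[XO/.X/OX/.O/..]+0* (4,0)[XO/.X/OX/../O.]-1 (4,1)[XO/.X/OX/../.O]-1
p2 X@[XO/.X/OX/.O/..]: (1,0)[XO/XX/OX/.O/..]+0* (3,0)[XO/.X/OX/XO/..]+0 (4,0)[XO/.X/OX/.O/X.]+0 (4,1)[XO/.X/OX/.O/.X]-1
p3 O@[XO/XX/OX/.O/..]: (3,0)[XO/XX/OX/OO/..]+0* (4,0)[XO/XX/OX/.O/O.]+0 (4,1)[XO/XX/OX/.O/.O]+0
p4 X@[XO/XX/OX/OO/..]: (4,0)[XO/XX/OX/OO/X.]+0* (4,1)[XO/XX/OX/OO/.X]-1
p5 O@[XO/XX/OX/OO/X.]: (4,1)[XO/XX/OX/OO/XO]+0*
p6 X@[XO/XX/OX/OO/XO] terminal +0; root [XO/.X/OX/../..] d5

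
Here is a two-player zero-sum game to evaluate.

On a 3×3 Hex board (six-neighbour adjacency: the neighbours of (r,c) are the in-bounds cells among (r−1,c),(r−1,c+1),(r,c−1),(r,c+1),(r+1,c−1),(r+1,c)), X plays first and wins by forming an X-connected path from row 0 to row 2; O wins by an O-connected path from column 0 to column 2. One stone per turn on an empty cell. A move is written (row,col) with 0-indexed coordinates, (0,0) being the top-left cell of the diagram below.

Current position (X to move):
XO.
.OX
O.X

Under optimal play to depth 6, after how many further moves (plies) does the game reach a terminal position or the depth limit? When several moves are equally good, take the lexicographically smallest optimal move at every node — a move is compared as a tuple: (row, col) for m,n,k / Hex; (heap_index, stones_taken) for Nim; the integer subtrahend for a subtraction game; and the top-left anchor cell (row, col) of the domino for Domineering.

PV length from [XO./.OX/O.X]: 1 ply

ply 1, X at XO./.OX/O.X | (0,2)=+1→XOX/.OX/O.X*; (1,0)=-1→XO./XOX/O.X; (2,1)=-1→XO./.OX/OXX
ply 2: XOX/.OX/O.X is terminal -1 (O); from XO./.OX/O.X depth 6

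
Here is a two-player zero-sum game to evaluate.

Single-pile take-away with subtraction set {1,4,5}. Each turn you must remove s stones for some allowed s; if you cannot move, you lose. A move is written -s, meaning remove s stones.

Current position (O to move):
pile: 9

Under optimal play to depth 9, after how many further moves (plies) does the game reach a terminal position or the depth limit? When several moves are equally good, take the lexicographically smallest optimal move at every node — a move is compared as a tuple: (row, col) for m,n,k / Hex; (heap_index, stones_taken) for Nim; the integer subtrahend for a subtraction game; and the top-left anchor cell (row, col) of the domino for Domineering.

p1 O@[9]: -1[8]+1* -4[5]-1 -5[4]-1
p2 X@[8]: -1[7]-1* -4[4]-1 -5[3]-1
p3 O@[7]: -1[6]-1 -4[3]-1 -5[2]+1*
p4 X@[2]: -1[1]-1*
p5 O@[1]: -1[0]+1*
p6 X@[0] terminal -1; root [9] d9

PV length from [9]: 5 plies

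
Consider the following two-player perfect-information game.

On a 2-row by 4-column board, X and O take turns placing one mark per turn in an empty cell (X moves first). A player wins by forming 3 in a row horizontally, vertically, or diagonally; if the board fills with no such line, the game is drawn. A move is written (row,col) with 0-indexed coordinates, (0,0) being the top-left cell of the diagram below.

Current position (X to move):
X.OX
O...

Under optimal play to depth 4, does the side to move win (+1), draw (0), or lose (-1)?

value(X.OX/O..., X) = 0

ply 1, X at X.OX/O... | (0,1)=+0→XXOX/O...*; (1,1)=+0→X.OX/OX..; (1,2)=+0→X.OX/O.X.; (1,3)=+0→X.OX/O..X
ply 2, O at XXOX/O... | (1,1)=+0→XXOX/OO..*; (1,2)=+0→XXOX/O.O.; (1,3)=+0→XXOX/O..O
ply 3, X at XXOX/OO.. | (1,2)=+0→XXOX/OOX.*; (1,3)=-1→XXOX/OO.X
ply 4, O at XXOX/OOX. | (1,3)=+0→XXOX/OOXO*
ply 5: XXOX/OOXO is terminal +0 (X); from X.OX/O... depth 4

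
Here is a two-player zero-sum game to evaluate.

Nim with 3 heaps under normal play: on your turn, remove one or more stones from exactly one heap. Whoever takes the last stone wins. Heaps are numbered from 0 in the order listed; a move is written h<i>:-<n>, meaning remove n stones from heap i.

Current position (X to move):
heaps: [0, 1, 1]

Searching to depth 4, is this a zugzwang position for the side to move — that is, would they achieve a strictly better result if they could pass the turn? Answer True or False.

zugzwang((0,1,1), X) = True

p1 X@[(0,1,1)]: h1:-1[(0,0,1)]-1* h2:-1[(0,1,0)]-1
p2 O@[(0,0,1)]: h2:-1[(0,0,0)]+1*
p3 X@[(0,0,0)] terminal -1; root [(0,1,1)] d4
if X skipped the turn, O would face:
~ p1 O@[(0,1,1)]: h1:-1[(0,0,1)]-1* h2:-1[(0,1,0)]-1
~ p2 X@[(0,0,1)]: h2:-1[(0,0,0)]+1*
~ p3 O@[(0,0,0)] terminal -1; root [(0,1,1)] d4
compare (X): move=-1 vs pass=+1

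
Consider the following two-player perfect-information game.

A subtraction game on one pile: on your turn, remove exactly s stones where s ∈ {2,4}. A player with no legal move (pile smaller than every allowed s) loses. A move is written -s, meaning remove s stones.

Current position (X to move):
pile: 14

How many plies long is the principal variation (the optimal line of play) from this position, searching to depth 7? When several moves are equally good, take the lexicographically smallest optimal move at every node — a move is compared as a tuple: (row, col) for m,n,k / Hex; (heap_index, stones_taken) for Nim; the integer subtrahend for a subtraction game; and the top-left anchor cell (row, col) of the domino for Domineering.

PV length from [14]: 5 plies

[14] X move#1: -2:+1/12*, -4:-1/10
[12] O move#2: -2:-1/10*, -4:-1/8
[10] X move#3: -2:-1/8, -4:+1/6*
[6] O move#4: -2:-1/4*, -4:-1/2
[4] X move#5: -2:-1/2, -4:+1/0*
[0] end (terminal -1, O#6); searched 14 to 7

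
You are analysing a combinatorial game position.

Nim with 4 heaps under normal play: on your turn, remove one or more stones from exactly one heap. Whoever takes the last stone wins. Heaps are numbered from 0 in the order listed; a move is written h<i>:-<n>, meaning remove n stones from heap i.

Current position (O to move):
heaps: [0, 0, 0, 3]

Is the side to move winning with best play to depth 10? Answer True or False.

p1 O@[(0,0,0,3)]: h3:-1[(0,0,0,2)]-1 h3:-2[(0,0,0,1)]-1 h3:-3[(0,0,0,0)]+1*
p2 X@[(0,0,0,0)] terminal -1; root [(0,0,0,3)] d10

O winning at [(0,0,0,3)]: True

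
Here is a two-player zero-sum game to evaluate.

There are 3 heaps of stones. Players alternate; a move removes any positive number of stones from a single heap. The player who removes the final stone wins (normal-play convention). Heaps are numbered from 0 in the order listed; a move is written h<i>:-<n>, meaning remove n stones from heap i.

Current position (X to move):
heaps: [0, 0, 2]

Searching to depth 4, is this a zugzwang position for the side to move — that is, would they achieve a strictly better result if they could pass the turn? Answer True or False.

[(0,0,2)] X move#1: h2:-1:-1/(0,0,1), h2:-2:+1/(0,0,0)*
[(0,0,0)] end (terminal -1, O#2); searched (0,0,2) to 4
suppose X passes — search the same position with O to move:
pass> [(0,0,2)] O move#1: h2:-1:-1/(0,0,1), h2:-2:+1/(0,0,0)*
pass> [(0,0,0)] end (terminal -1, X#2); searched (0,0,2) to 4
for X: play +1, pass -1

zugzwang((0,0,2), X) = False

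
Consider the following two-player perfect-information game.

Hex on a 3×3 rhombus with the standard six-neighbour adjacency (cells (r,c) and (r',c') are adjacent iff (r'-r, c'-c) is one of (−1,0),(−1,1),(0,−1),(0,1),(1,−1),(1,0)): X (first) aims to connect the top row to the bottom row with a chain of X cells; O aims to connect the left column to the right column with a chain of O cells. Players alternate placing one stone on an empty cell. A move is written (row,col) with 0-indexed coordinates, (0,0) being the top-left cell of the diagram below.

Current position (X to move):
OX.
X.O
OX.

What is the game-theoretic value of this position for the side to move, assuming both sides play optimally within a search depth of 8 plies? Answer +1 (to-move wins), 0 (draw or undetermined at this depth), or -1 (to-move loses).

value(OX./X.O/OX., X) = +1

p1 X@[OX./X.O/OX.]: (0,2)[OXX/X.O/OX.]-1 (1,1)[OX./XXO/OX.]+1* (2,2)[OX./X.O/OXX]-1
p2 O@[OX./XXO/OX.] terminal -1; root [OX./X.O/OX.] d8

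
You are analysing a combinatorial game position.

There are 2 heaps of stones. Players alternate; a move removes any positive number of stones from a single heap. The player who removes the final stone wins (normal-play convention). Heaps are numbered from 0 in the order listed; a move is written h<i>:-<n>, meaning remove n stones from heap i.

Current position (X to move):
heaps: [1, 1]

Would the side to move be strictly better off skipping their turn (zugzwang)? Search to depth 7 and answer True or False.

p1 X@[(1,1)]: h0:-1[(0,1)]-1* h1:-1[(1,0)]-1
p2 O@[(0,1)]: h1:-1[(0,0)]+1*
p3 X@[(0,0)] terminal -1; root [(1,1)] d7
suppose X passes — search the same position with O to move:
pass> p1 O@[(1,1)]: h0:-1[(0,1)]-1* h1:-1[(1,0)]-1
pass> p2 X@[(0,1)]: h1:-1[(0,0)]+1*
pass> p3 O@[(0,0)] terminal -1; root [(1,1)] d7
for X: play -1, pass +1

zugzwang((1,1), X) = True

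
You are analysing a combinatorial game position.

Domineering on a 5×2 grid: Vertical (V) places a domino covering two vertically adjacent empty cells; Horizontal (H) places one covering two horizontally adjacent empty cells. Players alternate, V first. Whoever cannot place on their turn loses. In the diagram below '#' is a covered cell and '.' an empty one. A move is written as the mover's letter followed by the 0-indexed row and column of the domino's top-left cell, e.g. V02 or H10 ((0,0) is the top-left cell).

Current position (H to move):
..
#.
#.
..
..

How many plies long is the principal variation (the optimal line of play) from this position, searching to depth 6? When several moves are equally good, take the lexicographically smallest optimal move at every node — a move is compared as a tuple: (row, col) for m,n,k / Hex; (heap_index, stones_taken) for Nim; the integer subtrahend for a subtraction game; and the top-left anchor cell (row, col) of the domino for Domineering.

PV length from [../#./#./../..]: 3 plies

p1 H@[../#./#./../..]: H00[##/#./#./../..]-1 H30[../#./#./##/..]+1* H40[../#./#./../##]+1
p2 V@[../#./#./##/..]: V01[.#/##/#./##/..]-1* V11[../##/##/##/..]-1
p3 H@[.#/##/#./##/..]: H40[.#/##/#./##/##]+1*
p4 V@[.#/##/#./##/##] terminal -1; root [../#./#./../..] d6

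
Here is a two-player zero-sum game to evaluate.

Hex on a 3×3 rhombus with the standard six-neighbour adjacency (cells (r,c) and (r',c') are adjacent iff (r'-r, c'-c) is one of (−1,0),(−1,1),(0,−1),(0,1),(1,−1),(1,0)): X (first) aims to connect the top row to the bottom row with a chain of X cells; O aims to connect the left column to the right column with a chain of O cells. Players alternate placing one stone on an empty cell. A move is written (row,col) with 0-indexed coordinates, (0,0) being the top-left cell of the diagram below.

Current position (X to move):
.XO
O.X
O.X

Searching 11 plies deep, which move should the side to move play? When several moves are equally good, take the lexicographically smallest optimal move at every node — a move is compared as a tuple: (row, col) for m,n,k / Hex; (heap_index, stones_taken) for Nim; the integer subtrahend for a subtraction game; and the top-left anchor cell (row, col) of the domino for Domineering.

X's best at [.XO/O.X/O.X]: (1,1)

ply 1, X at .XO/O.X/O.X | (0,0)=-1→XXO/O.X/O.X; (1,1)=+1→.XO/OXX/O.X*; (2,1)=-1→.XO/O.X/OXX
ply 2: .XO/OXX/O.X is terminal -1 (O); from .XO/O.X/O.X depth 11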